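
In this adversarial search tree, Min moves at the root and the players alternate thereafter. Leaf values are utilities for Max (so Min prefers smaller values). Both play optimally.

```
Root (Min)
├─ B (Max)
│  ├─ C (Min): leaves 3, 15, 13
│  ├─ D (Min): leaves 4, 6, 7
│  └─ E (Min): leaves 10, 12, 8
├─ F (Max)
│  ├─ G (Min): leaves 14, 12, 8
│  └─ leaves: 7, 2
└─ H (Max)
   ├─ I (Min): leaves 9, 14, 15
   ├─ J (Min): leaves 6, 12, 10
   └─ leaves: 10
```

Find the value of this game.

8

C (Min): min(3, 15, 13) = 3
D (Min): min(4, 6, 7) = 4
E (Min): min(10, 12, 8) = 8
B (Max): max(3, 4, 8) = 8
G (Min): min(14, 12, 8) = 8
F (Max): max(8, 7, 2) = 8
I (Min): min(9, 14, 15) = 9
J (Min): min(6, 12, 10) = 6
H (Max): max(9, 6, 10) = 10
Root (Min): min(8, 8, 10) = 8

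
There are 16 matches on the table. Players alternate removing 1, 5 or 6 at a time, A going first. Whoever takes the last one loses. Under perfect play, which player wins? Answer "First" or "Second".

Compute winning (W) and losing (L) positions by backward induction:
i:   0  1  2  3  4  5  6  7  8  9 10 11 12 13 14 15 16
     W  L  W  L  W  L  W  W  W  W  W  W  L  W  L  W  L
Position 16 is L, so the second player wins.

Second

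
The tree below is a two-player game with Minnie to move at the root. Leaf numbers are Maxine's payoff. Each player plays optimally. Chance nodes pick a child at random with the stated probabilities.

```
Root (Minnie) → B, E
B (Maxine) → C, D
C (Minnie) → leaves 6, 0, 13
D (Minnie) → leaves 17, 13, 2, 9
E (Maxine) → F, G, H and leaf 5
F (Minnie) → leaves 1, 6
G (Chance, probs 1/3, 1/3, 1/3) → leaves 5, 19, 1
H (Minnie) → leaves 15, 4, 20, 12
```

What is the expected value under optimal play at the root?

C (Minnie): min(6, 0, 13) = 0
D (Minnie): min(17, 13, 2, 9) = 2
B (Maxine): max(0, 2) = 2
F (Minnie): min(1, 6) = 1
G (Chance): 1/3·5 + 1/3·19 + 1/3·1 = 8.33
H (Minnie): min(15, 4, 20, 12) = 4
E (Maxine): max(1, 8.33, 4, 5) = 8.33
Root (Minnie): min(2, 8.33) = 2

2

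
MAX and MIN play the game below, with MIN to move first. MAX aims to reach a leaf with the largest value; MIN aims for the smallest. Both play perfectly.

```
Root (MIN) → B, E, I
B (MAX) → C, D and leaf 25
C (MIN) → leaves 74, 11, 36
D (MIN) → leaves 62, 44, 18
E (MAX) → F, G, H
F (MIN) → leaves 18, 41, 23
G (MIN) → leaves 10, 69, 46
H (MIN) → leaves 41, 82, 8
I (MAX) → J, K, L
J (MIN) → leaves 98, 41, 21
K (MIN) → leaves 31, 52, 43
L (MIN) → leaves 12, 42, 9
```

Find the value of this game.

C (MIN): min(74, 11, 36) = 11
D (MIN): min(62, 44, 18) = 18
B (MAX): max(11, 18, 25) = 25
F (MIN): min(18, 41, 23) = 18
G (MIN): min(10, 69, 46) = 10
H (MIN): min(41, 82, 8) = 8
E (MAX): max(18, 10, 8) = 18
J (MIN): min(98, 41, 21) = 21
K (MIN): min(31, 52, 43) = 31
L (MIN): min(12, 42, 9) = 9
I (MAX): max(21, 31, 9) = 31
Root (MIN): min(25, 18, 31) = 18

18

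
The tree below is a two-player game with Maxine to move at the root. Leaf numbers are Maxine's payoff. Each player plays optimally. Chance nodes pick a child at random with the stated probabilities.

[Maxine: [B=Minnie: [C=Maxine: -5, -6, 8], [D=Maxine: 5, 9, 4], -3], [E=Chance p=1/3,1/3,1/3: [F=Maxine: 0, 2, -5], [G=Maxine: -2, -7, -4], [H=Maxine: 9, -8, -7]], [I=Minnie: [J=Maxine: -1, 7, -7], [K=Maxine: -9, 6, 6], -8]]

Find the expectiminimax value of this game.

C (Maxine): max(-5, -6, 8) = 8
D (Maxine): max(5, 9, 4) = 9
B (Minnie): min(8, 9, -3) = -3
F (Maxine): max(0, 2, -5) = 2
G (Maxine): max(-2, -7, -4) = -2
H (Maxine): max(9, -8, -7) = 9
E (Chance): 1/3·2 + 1/3·-2 + 1/3·9 = 3
J (Maxine): max(-1, 7, -7) = 7
K (Maxine): max(-9, 6, 6) = 6
I (Minnie): min(7, 6, -8) = -8
Root (Maxine): max(-3, 3, -8) = 3

3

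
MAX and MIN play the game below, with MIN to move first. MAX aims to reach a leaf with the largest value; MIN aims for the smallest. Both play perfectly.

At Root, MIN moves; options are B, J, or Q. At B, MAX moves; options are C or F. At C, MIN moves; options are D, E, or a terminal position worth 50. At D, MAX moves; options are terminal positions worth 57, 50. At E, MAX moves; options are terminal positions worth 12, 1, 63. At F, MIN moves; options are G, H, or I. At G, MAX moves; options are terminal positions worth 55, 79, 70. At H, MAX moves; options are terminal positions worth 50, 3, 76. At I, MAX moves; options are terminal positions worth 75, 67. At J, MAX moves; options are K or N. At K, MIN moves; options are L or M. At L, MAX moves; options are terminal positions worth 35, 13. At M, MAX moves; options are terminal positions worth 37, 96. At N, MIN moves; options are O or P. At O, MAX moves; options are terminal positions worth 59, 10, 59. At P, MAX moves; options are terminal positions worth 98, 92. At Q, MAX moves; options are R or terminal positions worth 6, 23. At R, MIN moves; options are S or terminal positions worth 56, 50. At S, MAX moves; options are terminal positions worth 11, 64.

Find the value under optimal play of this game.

D (MAX): max(57, 50) = 57
E (MAX): max(12, 1, 63) = 63
C (MIN): min(57, 63, 50) = 50
G (MAX): max(55, 79, 70) = 79
H (MAX): max(50, 3, 76) = 76
I (MAX): max(75, 67) = 75
F (MIN): min(79, 76, 75) = 75
B (MAX): max(50, 75) = 75
L (MAX): max(35, 13) = 35
M (MAX): max(37, 96) = 96
K (MIN): min(35, 96) = 35
O (MAX): max(59, 10, 59) = 59
P (MAX): max(98, 92) = 98
N (MIN): min(59, 98) = 59
J (MAX): max(35, 59) = 59
S (MAX): max(11, 64) = 64
R (MIN): min(64, 56, 50) = 50
Q (MAX): max(50, 6, 23) = 50
Root (MIN): min(75, 59, 50) = 50

50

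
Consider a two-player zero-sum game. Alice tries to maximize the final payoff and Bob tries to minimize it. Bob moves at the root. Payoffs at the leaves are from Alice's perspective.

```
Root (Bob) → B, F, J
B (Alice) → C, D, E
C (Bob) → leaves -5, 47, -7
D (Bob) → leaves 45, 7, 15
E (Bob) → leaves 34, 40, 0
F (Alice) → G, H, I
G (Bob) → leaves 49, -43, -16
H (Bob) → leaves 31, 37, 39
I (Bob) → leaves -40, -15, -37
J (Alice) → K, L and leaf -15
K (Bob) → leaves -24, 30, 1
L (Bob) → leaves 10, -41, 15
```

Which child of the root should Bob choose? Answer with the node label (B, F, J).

C (Bob): min(-5, 47, -7) = -7
D (Bob): min(45, 7, 15) = 7
E (Bob): min(34, 40, 0) = 0
B (Alice): max(-7, 7, 0) = 7
G (Bob): min(49, -43, -16) = -43
H (Bob): min(31, 37, 39) = 31
I (Bob): min(-40, -15, -37) = -40
F (Alice): max(-43, 31, -40) = 31
K (Bob): min(-24, 30, 1) = -24
L (Bob): min(10, -41, 15) = -41
J (Alice): max(-24, -41, -15) = -15
Root (Bob): min(7, 31, -15) = -15
Bob picks the child with the lowest value: J (value -15).

J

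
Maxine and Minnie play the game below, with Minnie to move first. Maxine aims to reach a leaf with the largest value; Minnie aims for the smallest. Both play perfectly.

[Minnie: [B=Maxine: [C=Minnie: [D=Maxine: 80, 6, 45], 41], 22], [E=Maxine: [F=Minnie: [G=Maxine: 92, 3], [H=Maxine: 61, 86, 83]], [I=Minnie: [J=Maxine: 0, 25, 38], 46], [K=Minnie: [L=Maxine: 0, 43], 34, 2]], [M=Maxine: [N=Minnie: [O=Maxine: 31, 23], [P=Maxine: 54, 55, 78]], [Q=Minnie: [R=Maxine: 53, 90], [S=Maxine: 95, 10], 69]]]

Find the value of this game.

41

D (Maxine): max(80, 6, 45) = 80
C (Minnie): min(80, 41) = 41
B (Maxine): max(41, 22) = 41
G (Maxine): max(92, 3) = 92
H (Maxine): max(61, 86, 83) = 86
F (Minnie): min(92, 86) = 86
J (Maxine): max(0, 25, 38) = 38
I (Minnie): min(38, 46) = 38
L (Maxine): max(0, 43) = 43
K (Minnie): min(43, 34, 2) = 2
E (Maxine): max(86, 38, 2) = 86
O (Maxine): max(31, 23) = 31
P (Maxine): max(54, 55, 78) = 78
N (Minnie): min(31, 78) = 31
R (Maxine): max(53, 90) = 90
S (Maxine): max(95, 10) = 95
Q (Minnie): min(90, 95, 69) = 69
M (Maxine): max(31, 69) = 69
Root (Minnie): min(41, 86, 69) = 41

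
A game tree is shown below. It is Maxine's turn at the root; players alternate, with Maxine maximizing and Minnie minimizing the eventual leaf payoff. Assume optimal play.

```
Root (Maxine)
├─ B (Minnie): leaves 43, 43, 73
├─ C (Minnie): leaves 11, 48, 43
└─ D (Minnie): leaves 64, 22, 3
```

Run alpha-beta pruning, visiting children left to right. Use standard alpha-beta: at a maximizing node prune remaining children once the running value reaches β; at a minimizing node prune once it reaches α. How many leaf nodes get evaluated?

6

B [α=-∞,β=+∞]: v=43
C [α=43,β=+∞]: v=11 after child 1 ≤ α → α-cutoff, skip 2
D [α=43,β=+∞]: v=22 after child 2 ≤ α → α-cutoff, skip 1
Root [α=-∞,β=+∞]: v=43
Leaves evaluated: 6 of 9.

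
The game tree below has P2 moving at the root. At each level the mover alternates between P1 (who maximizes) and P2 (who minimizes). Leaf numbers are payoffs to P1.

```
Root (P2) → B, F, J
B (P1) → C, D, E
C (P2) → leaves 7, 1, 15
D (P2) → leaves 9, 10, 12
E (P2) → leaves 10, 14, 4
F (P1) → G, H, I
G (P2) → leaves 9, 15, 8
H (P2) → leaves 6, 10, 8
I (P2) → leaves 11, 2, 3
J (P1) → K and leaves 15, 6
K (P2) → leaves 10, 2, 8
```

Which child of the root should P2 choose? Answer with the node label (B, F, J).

F

C (P2): min(7, 1, 15) = 1
D (P2): min(9, 10, 12) = 9
E (P2): min(10, 14, 4) = 4
B (P1): max(1, 9, 4) = 9
G (P2): min(9, 15, 8) = 8
H (P2): min(6, 10, 8) = 6
I (P2): min(11, 2, 3) = 2
F (P1): max(8, 6, 2) = 8
K (P2): min(10, 2, 8) = 2
J (P1): max(2, 15, 6) = 15
Root (P2): min(9, 8, 15) = 8
P2 picks the child with the lowest value: F (value 8).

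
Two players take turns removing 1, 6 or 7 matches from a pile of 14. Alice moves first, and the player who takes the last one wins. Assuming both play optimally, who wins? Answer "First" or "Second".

Positions where the player to move wins (W) vs loses (L):
i:   0  1  2  3  4  5  6  7  8  9 10 11 12 13 14
     L  W  L  W  L  W  W  W  W  W  W  W  L  W  L
Position 14 is L, so the second player wins.

Second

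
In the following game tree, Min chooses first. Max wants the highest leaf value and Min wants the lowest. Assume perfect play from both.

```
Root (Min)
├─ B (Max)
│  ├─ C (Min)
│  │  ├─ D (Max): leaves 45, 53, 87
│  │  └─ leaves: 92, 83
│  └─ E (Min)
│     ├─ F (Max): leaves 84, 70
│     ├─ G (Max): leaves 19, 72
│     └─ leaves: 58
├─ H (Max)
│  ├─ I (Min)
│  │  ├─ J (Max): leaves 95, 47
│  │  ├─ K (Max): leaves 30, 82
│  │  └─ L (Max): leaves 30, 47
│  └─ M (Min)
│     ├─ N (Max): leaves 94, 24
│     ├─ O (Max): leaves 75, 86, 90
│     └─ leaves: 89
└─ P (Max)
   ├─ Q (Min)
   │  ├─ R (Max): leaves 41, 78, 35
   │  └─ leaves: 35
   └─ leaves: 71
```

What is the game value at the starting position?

D (Max): max(45, 53, 87) = 87
C (Min): min(87, 92, 83) = 83
F (Max): max(84, 70) = 84
G (Max): max(19, 72) = 72
E (Min): min(84, 72, 58) = 58
B (Max): max(83, 58) = 83
J (Max): max(95, 47) = 95
K (Max): max(30, 82) = 82
L (Max): max(30, 47) = 47
I (Min): min(95, 82, 47) = 47
N (Max): max(94, 24) = 94
O (Max): max(75, 86, 90) = 90
M (Min): min(94, 90, 89) = 89
H (Max): max(47, 89) = 89
R (Max): max(41, 78, 35) = 78
Q (Min): min(78, 35) = 35
P (Max): max(35, 71) = 71
Root (Min): min(83, 89, 71) = 71

71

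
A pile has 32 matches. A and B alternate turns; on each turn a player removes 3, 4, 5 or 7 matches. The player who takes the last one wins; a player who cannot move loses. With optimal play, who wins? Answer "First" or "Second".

W/L table (W = player to move can force a win):
i:   0  1  2  3  4  5  6  7  8  9 10 11 12 13 14 15 16 17 18 19 20 21 22 23 24 25 26 27 28 29 30 31 32
     L  L  L  W  W  W  W  W  W  W  L  L  L  W  W  W  W  W  W  W  L  L  L  W  W  W  W  W  W  W  L  L  L
Position 32 is L, so the second player wins.

Second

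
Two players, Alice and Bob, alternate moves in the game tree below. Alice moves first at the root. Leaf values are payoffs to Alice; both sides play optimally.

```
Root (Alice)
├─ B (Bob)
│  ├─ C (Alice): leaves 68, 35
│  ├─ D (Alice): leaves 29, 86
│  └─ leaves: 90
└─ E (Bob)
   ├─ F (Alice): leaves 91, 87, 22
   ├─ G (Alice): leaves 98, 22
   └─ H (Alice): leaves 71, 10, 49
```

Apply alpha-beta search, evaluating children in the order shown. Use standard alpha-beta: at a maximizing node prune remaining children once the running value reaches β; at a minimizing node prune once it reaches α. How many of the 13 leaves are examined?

12

C [α=-∞,β=+∞]: v=68
D [α=-∞,β=68]: v=86
B [α=-∞,β=+∞]: v=68
F [α=68,β=+∞]: v=91
G [α=68,β=91]: v=98 after child 1 ≥ β → β-cutoff, skip 1
H [α=68,β=91]: v=71
E [α=68,β=+∞]: v=71
Root [α=-∞,β=+∞]: v=71
Leaves evaluated: 12 of 13.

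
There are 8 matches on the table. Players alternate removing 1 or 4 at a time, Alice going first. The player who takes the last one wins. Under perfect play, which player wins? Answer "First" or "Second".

i:   0  1  2  3  4  5  6  7  8
     L  W  L  W  W  L  W  L  W
Position 8 is W, so the first player wins.

First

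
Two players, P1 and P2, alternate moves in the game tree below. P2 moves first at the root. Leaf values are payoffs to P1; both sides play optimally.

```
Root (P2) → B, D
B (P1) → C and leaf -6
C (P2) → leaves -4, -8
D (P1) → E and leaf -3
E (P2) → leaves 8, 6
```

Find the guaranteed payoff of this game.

-6

C (P2): min(-4, -8) = -8
B (P1): max(-8, -6) = -6
E (P2): min(8, 6) = 6
D (P1): max(6, -3) = 6
Root (P2): min(-6, 6) = -6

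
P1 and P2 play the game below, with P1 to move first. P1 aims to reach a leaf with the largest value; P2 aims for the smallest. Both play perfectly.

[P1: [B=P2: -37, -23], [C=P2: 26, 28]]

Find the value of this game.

26

B (P2): min(-37, -23) = -37
C (P2): min(26, 28) = 26
Root (P1): max(-37, 26) = 26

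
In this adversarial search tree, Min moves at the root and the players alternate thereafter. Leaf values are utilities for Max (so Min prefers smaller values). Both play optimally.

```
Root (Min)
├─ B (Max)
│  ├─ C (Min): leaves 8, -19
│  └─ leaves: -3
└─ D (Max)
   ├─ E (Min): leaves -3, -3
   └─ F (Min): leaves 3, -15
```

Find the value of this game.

-3

C (Min): min(8, -19) = -19
B (Max): max(-19, -3) = -3
E (Min): min(-3, -3) = -3
F (Min): min(3, -15) = -15
D (Max): max(-3, -15) = -3
Root (Min): min(-3, -3) = -3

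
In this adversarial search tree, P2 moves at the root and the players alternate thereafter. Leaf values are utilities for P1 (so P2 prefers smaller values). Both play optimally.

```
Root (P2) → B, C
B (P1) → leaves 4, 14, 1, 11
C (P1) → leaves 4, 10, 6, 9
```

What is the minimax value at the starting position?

B (P1): max(4, 14, 1, 11) = 14
C (P1): max(4, 10, 6, 9) = 10
Root (P2): min(14, 10) = 10

10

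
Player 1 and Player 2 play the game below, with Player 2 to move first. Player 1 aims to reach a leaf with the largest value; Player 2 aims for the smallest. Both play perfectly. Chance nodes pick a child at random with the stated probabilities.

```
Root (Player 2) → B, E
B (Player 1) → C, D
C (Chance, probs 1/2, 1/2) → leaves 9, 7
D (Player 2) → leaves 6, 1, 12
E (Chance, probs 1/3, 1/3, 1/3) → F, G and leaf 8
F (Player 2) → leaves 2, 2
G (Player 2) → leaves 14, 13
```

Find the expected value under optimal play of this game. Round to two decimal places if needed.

7.67

C (Chance): 1/2·9 + 1/2·7 = 8
D (Player 2): min(6, 1, 12) = 1
B (Player 1): max(8, 1) = 8
F (Player 2): min(2, 2) = 2
G (Player 2): min(14, 13) = 13
E (Chance): 1/3·2 + 1/3·13 + 1/3·8 = 7.67
Root (Player 2): min(8, 7.67) = 7.67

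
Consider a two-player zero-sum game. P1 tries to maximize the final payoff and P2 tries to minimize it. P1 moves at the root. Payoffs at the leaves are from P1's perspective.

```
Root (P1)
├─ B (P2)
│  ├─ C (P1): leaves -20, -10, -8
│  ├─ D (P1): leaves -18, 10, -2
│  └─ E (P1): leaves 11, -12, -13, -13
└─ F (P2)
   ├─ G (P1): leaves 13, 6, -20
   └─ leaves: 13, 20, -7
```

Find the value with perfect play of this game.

C (P1): max(-20, -10, -8) = -8
D (P1): max(-18, 10, -2) = 10
E (P1): max(11, -12, -13, -13) = 11
B (P2): min(-8, 10, 11) = -8
G (P1): max(13, 6, -20) = 13
F (P2): min(13, 13, 20, -7) = -7
Root (P1): max(-8, -7) = -7

-7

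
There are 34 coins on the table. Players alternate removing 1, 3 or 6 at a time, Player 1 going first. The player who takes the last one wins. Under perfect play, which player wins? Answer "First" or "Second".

First

Positions where the player to move wins (W) vs loses (L):
i:   0  1  2  3  4  5  6  7  8  9 10 11 12 13 14 15 16 17 18 19 20 21 22 23 24 25 26 27 28 29 30 31 32 33 34
     L  W  L  W  L  W  W  W  W  L  W  L  W  L  W  W  W  W  L  W  L  W  L  W  W  W  W  L  W  L  W  L  W  W  W
Position 34 is W, so the first player wins.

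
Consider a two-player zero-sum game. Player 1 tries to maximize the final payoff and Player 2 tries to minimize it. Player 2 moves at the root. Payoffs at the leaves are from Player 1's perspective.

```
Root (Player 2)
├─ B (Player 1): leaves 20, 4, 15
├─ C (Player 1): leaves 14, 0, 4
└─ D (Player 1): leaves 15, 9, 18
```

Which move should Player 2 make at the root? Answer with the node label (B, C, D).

B (Player 1): max(20, 4, 15) = 20
C (Player 1): max(14, 0, 4) = 14
D (Player 1): max(15, 9, 18) = 18
Root (Player 2): min(20, 14, 18) = 14
Player 2 picks the child with the lowest value: C (value 14).

C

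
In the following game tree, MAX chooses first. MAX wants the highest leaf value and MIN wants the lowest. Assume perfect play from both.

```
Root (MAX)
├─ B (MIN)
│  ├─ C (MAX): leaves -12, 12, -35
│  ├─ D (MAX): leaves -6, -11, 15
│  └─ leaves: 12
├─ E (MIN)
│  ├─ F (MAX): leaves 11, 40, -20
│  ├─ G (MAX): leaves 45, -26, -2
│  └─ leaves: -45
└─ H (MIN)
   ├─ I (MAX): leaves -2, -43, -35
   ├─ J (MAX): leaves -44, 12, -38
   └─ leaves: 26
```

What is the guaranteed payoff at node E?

F: max(11, 40, -20) = 40
G: max(45, -26, -2) = 45
E: min(40, 45, -45) = -45

-45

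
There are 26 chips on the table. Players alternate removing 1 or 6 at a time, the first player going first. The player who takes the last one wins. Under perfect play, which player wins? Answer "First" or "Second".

i:   0  1  2  3  4  5  6  7  8  9 10 11 12 13 14 15 16 17 18 19 20 21 22 23 24 25 26
     L  W  L  W  L  W  W  L  W  L  W  L  W  W  L  W  L  W  L  W  W  L  W  L  W  L  W
Position 26 is W, so the first player wins.

First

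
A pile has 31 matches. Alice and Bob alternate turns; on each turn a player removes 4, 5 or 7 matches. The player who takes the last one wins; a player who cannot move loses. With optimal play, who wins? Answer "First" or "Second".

i:   0  1  2  3  4  5  6  7  8  9 10 11 12 13 14 15 16 17 18 19 20 21 22 23 24 25 26 27 28 29 30 31
     L  L  L  L  W  W  W  W  W  W  W  L  L  L  L  W  W  W  W  W  W  W  L  L  L  L  W  W  W  W  W  W
Position 31 is W, so the first player wins.

First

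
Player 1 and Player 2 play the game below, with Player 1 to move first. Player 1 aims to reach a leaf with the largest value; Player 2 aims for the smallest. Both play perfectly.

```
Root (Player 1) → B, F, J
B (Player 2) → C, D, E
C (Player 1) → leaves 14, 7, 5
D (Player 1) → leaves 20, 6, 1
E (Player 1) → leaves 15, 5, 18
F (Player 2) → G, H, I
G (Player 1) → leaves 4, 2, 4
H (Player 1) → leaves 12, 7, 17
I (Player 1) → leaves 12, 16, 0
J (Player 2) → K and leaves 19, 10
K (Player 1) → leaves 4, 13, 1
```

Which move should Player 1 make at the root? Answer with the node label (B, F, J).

C (Player 1): max(14, 7, 5) = 14
D (Player 1): max(20, 6, 1) = 20
E (Player 1): max(15, 5, 18) = 18
B (Player 2): min(14, 20, 18) = 14
G (Player 1): max(4, 2, 4) = 4
H (Player 1): max(12, 7, 17) = 17
I (Player 1): max(12, 16, 0) = 16
F (Player 2): min(4, 17, 16) = 4
K (Player 1): max(4, 13, 1) = 13
J (Player 2): min(13, 19, 10) = 10
Root (Player 1): max(14, 4, 10) = 14
Player 1 picks the child with the highest value: B (value 14).

B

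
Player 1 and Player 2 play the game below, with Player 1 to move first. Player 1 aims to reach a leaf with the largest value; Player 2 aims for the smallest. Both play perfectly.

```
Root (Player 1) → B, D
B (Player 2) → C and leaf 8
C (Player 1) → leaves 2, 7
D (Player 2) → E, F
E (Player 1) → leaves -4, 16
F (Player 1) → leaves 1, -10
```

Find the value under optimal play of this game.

7

C (Player 1): max(2, 7) = 7
B (Player 2): min(7, 8) = 7
E (Player 1): max(-4, 16) = 16
F (Player 1): max(1, -10) = 1
D (Player 2): min(16, 1) = 1
Root (Player 1): max(7, 1) = 7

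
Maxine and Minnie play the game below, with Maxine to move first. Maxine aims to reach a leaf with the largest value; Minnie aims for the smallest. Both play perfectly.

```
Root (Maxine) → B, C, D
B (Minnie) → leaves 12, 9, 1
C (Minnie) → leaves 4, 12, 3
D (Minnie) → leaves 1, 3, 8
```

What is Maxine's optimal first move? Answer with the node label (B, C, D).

C

B (Minnie): min(12, 9, 1) = 1
C (Minnie): min(4, 12, 3) = 3
D (Minnie): min(1, 3, 8) = 1
Root (Maxine): max(1, 3, 1) = 3
Maxine picks the child with the highest value: C (value 3).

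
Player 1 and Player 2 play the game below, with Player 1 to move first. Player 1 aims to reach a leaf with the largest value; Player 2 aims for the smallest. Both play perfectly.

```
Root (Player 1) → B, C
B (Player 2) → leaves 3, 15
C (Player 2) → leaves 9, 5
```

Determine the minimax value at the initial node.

B (Player 2): min(3, 15) = 3
C (Player 2): min(9, 5) = 5
Root (Player 1): max(3, 5) = 5

5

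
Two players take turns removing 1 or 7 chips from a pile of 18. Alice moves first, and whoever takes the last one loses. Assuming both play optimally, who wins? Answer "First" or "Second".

Mark each pile size as W (mover wins) or L (mover loses):
i:   0  1  2  3  4  5  6  7  8  9 10 11 12 13 14 15 16 17 18
     W  L  W  L  W  L  W  L  W  L  W  L  W  L  W  L  W  L  W
Position 18 is W, so the first player wins.

First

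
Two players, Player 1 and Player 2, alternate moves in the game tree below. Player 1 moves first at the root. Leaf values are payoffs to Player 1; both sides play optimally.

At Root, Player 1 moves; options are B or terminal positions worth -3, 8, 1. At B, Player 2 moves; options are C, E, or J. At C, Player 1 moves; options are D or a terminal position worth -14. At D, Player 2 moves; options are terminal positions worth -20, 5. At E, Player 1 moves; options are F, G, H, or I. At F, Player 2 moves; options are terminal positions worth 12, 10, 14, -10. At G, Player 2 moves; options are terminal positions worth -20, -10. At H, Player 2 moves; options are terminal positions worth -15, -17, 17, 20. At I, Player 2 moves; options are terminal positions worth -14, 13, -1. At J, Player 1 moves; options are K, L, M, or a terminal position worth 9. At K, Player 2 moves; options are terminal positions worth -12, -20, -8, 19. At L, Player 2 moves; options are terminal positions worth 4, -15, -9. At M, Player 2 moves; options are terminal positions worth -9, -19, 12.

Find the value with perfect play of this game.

D (Player 2): min(-20, 5) = -20
C (Player 1): max(-20, -14) = -14
F (Player 2): min(12, 10, 14, -10) = -10
G (Player 2): min(-20, -10) = -20
H (Player 2): min(-15, -17, 17, 20) = -17
I (Player 2): min(-14, 13, -1) = -14
E (Player 1): max(-10, -20, -17, -14) = -10
K (Player 2): min(-12, -20, -8, 19) = -20
L (Player 2): min(4, -15, -9) = -15
M (Player 2): min(-9, -19, 12) = -19
J (Player 1): max(-20, -15, -19, 9) = 9
B (Player 2): min(-14, -10, 9) = -14
Root (Player 1): max(-14, -3, 8, 1) = 8

8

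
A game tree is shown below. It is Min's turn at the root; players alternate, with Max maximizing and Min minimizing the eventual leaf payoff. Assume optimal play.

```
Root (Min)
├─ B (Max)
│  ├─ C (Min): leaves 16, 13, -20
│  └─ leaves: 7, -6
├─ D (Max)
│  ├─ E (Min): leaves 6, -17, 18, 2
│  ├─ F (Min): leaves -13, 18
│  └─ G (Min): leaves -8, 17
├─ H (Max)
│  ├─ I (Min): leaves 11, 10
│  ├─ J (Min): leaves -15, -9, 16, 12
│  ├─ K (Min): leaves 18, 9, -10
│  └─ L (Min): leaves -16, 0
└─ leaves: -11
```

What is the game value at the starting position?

-11

C (Min): min(16, 13, -20) = -20
B (Max): max(-20, 7, -6) = 7
E (Min): min(6, -17, 18, 2) = -17
F (Min): min(-13, 18) = -13
G (Min): min(-8, 17) = -8
D (Max): max(-17, -13, -8) = -8
I (Min): min(11, 10) = 10
J (Min): min(-15, -9, 16, 12) = -15
K (Min): min(18, 9, -10) = -10
L (Min): min(-16, 0) = -16
H (Max): max(10, -15, -10, -16) = 10
Root (Min): min(7, -8, 10, -11) = -11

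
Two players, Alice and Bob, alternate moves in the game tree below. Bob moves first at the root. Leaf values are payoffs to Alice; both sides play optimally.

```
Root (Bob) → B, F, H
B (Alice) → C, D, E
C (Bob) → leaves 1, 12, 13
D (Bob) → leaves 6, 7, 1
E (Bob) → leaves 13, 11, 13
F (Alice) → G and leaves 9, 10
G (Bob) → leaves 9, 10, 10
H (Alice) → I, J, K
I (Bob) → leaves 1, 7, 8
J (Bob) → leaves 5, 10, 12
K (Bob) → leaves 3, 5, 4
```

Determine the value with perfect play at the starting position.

5

C (Bob): min(1, 12, 13) = 1
D (Bob): min(6, 7, 1) = 1
E (Bob): min(13, 11, 13) = 11
B (Alice): max(1, 1, 11) = 11
G (Bob): min(9, 10, 10) = 9
F (Alice): max(9, 9, 10) = 10
I (Bob): min(1, 7, 8) = 1
J (Bob): min(5, 10, 12) = 5
K (Bob): min(3, 5, 4) = 3
H (Alice): max(1, 5, 3) = 5
Root (Bob): min(11, 10, 5) = 5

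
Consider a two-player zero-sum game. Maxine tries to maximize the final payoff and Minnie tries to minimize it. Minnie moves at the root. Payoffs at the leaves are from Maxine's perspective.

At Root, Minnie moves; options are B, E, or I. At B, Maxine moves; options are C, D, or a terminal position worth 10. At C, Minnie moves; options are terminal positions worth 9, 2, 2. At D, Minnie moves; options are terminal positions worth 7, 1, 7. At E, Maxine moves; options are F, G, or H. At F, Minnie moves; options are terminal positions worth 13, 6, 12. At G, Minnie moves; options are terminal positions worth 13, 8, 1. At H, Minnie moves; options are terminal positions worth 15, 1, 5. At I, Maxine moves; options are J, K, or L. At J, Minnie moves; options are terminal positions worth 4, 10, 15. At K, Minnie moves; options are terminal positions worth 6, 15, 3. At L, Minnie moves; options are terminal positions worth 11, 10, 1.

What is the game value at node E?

F: min(13, 6, 12) = 6
G: min(13, 8, 1) = 1
H: min(15, 1, 5) = 1
E: max(6, 1, 1) = 6

6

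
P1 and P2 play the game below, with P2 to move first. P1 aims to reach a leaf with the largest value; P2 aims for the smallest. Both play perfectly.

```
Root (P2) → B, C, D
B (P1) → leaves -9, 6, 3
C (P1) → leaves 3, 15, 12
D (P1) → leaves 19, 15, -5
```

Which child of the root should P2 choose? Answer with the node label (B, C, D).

B (P1): max(-9, 6, 3) = 6
C (P1): max(3, 15, 12) = 15
D (P1): max(19, 15, -5) = 19
Root (P2): min(6, 15, 19) = 6
P2 picks the child with the lowest value: B (value 6).

B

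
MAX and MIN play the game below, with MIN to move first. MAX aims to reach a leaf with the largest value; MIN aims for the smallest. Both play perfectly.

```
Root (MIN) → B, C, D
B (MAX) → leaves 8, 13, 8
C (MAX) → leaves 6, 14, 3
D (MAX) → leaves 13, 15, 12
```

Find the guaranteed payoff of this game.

B (MAX): max(8, 13, 8) = 13
C (MAX): max(6, 14, 3) = 14
D (MAX): max(13, 15, 12) = 15
Root (MIN): min(13, 14, 15) = 13

13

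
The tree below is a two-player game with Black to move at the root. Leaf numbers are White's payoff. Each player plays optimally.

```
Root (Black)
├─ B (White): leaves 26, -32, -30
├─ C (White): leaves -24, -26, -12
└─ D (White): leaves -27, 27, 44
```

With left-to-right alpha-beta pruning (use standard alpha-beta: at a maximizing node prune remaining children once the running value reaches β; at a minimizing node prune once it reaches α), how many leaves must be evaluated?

B [α=-∞,β=+∞]: v=26
C [α=-∞,β=26]: v=-12
D [α=-∞,β=-12]: v=27 after child 2 ≥ β → β-cutoff, skip 1
Root [α=-∞,β=+∞]: v=-12
Leaves evaluated: 8 of 9.

8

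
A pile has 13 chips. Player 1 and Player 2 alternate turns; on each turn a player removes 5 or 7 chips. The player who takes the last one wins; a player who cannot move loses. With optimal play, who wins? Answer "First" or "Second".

Second

Mark each pile size as W (mover wins) or L (mover loses):
i:   0  1  2  3  4  5  6  7  8  9 10 11 12 13
     L  L  L  L  L  W  W  W  W  W  W  W  L  L
Position 13 is L, so the second player wins.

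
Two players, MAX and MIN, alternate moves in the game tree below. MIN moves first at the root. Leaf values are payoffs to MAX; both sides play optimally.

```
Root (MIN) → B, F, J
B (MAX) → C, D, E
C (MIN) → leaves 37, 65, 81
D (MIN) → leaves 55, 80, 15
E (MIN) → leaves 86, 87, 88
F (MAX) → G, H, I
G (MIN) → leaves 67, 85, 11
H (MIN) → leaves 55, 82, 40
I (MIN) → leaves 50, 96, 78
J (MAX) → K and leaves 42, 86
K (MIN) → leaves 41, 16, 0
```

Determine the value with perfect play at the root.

C (MIN): min(37, 65, 81) = 37
D (MIN): min(55, 80, 15) = 15
E (MIN): min(86, 87, 88) = 86
B (MAX): max(37, 15, 86) = 86
G (MIN): min(67, 85, 11) = 11
H (MIN): min(55, 82, 40) = 40
I (MIN): min(50, 96, 78) = 50
F (MAX): max(11, 40, 50) = 50
K (MIN): min(41, 16, 0) = 0
J (MAX): max(0, 42, 86) = 86
Root (MIN): min(86, 50, 86) = 50

50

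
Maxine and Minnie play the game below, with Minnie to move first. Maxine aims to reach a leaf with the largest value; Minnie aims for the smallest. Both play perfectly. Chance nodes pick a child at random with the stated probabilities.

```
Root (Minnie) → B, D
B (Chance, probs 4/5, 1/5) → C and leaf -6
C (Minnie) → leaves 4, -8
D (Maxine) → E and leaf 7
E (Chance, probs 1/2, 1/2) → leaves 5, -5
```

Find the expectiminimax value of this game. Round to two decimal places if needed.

C (Minnie): min(4, -8) = -8
B (Chance): 4/5·-8 + 1/5·-6 = -7.6
E (Chance): 1/2·5 + 1/2·-5 = 0
D (Maxine): max(0, 7) = 7
Root (Minnie): min(-7.6, 7) = -7.6

-7.6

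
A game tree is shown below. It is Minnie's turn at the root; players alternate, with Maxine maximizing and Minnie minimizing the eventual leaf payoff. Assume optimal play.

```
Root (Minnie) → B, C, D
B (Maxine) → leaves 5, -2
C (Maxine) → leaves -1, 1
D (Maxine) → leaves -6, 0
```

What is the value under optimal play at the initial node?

B (Maxine): max(5, -2) = 5
C (Maxine): max(-1, 1) = 1
D (Maxine): max(-6, 0) = 0
Root (Minnie): min(5, 1, 0) = 0

0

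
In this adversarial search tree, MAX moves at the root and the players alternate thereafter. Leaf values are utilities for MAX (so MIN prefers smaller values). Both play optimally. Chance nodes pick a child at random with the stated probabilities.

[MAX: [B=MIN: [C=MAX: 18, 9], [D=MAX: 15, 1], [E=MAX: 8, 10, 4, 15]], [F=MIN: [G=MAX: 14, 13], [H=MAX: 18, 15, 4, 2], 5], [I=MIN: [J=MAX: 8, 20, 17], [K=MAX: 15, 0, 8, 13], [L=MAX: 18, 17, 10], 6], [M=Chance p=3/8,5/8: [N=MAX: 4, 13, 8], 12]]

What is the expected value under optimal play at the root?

15

C (MAX): max(18, 9) = 18
D (MAX): max(15, 1) = 15
E (MAX): max(8, 10, 4, 15) = 15
B (MIN): min(18, 15, 15) = 15
G (MAX): max(14, 13) = 14
H (MAX): max(18, 15, 4, 2) = 18
F (MIN): min(14, 18, 5) = 5
J (MAX): max(8, 20, 17) = 20
K (MAX): max(15, 0, 8, 13) = 15
L (MAX): max(18, 17, 10) = 18
I (MIN): min(20, 15, 18, 6) = 6
N (MAX): max(4, 13, 8) = 13
M (Chance): 3/8·13 + 5/8·12 = 12.38
Root (MAX): max(15, 5, 6, 12.38) = 15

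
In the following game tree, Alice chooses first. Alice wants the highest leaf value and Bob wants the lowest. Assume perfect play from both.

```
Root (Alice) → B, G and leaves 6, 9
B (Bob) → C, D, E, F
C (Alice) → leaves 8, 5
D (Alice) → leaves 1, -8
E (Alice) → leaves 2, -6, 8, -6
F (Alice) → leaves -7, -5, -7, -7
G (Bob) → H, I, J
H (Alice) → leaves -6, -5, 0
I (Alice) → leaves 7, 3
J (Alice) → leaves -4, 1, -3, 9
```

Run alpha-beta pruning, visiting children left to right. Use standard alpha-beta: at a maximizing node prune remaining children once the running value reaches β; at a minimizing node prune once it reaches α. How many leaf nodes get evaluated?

C [α=-∞,β=+∞]: v=8
D [α=-∞,β=8]: v=1
E [α=-∞,β=1]: v=2 after child 1 ≥ β → β-cutoff, skip 3
F [α=-∞,β=1]: v=-5
B [α=-∞,β=+∞]: v=-5
H [α=-5,β=+∞]: v=0
I [α=-5,β=0]: v=7 after child 1 ≥ β → β-cutoff, skip 1
J [α=-5,β=0]: v=1 after child 2 ≥ β → β-cutoff, skip 2
G [α=-5,β=+∞]: v=0
Root [α=-∞,β=+∞]: v=9
Leaves evaluated: 17 of 23.

17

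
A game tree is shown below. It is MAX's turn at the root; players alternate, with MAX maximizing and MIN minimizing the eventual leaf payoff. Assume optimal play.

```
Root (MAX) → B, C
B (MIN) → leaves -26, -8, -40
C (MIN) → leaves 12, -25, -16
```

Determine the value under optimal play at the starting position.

B (MIN): min(-26, -8, -40) = -40
C (MIN): min(12, -25, -16) = -25
Root (MAX): max(-40, -25) = -25

-25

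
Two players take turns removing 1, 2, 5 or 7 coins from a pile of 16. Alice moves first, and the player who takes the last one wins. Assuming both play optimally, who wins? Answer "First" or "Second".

i:   0  1  2  3  4  5  6  7  8  9 10 11 12 13 14 15 16
     L  W  W  L  W  W  L  W  W  L  W  W  L  W  W  L  W
Position 16 is W, so the first player wins.

First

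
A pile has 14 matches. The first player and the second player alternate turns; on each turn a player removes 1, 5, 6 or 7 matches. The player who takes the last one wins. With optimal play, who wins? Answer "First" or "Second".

Second

Compute winning (W) and losing (L) positions by backward induction:
i:   0  1  2  3  4  5  6  7  8  9 10 11 12 13 14
     L  W  L  W  L  W  W  W  W  W  W  W  L  W  L
Position 14 is L, so the second player wins.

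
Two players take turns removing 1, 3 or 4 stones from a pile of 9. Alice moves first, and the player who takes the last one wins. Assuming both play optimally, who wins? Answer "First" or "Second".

Second

W/L table (W = player to move can force a win):
i:   0  1  2  3  4  5  6  7  8  9
     L  W  L  W  W  W  W  L  W  L
Position 9 is L, so the second player wins.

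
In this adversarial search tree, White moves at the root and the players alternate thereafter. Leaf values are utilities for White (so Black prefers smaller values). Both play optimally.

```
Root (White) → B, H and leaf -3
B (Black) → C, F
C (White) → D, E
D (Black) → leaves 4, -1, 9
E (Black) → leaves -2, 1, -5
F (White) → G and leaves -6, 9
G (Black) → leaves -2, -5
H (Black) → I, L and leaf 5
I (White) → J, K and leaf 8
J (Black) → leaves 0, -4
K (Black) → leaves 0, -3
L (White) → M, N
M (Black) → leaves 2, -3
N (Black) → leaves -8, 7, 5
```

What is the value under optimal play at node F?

G: min(-2, -5) = -5
F: max(-5, -6, 9) = 9

9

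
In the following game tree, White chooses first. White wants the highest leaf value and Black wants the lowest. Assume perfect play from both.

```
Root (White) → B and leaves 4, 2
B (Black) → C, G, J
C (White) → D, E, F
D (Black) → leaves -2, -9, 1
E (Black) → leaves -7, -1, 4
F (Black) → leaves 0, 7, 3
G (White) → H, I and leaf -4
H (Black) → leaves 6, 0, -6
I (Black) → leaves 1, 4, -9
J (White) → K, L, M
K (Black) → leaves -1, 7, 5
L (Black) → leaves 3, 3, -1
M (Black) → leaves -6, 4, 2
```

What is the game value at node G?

H: min(6, 0, -6) = -6
I: min(1, 4, -9) = -9
G: max(-6, -9, -4) = -4

-4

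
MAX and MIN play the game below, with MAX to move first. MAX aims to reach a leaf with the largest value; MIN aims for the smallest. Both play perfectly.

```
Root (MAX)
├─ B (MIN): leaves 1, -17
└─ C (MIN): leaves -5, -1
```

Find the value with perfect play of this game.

B (MIN): min(1, -17) = -17
C (MIN): min(-5, -1) = -5
Root (MAX): max(-17, -5) = -5

-5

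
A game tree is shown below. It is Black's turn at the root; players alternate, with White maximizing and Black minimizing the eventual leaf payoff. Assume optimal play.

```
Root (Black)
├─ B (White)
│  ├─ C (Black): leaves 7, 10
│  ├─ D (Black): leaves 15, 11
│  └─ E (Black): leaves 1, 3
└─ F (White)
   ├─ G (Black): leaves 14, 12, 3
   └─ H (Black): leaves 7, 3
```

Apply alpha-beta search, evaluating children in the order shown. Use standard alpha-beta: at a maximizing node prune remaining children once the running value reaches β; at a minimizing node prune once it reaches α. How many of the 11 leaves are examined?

10

C [α=-∞,β=+∞]: v=7
D [α=7,β=+∞]: v=11
E [α=11,β=+∞]: v=1 after child 1 ≤ α → α-cutoff, skip 1
B [α=-∞,β=+∞]: v=11
G [α=-∞,β=11]: v=3
H [α=3,β=11]: v=3
F [α=-∞,β=11]: v=3
Root [α=-∞,β=+∞]: v=3
Leaves evaluated: 10 of 11.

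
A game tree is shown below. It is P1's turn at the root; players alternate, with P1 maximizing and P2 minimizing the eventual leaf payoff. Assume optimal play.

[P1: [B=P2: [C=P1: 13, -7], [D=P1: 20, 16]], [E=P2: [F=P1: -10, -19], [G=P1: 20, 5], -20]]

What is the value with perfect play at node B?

C: max(13, -7) = 13
D: max(20, 16) = 20
B: min(13, 20) = 13

13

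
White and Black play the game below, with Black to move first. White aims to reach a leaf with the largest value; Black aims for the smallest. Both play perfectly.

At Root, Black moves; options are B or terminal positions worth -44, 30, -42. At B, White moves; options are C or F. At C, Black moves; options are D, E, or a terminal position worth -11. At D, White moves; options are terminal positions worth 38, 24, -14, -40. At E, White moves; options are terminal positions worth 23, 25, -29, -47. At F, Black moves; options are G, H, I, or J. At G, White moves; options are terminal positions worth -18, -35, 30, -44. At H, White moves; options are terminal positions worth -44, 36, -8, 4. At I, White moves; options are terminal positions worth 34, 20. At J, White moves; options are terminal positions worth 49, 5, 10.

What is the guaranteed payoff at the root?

-44

D (White): max(38, 24, -14, -40) = 38
E (White): max(23, 25, -29, -47) = 25
C (Black): min(38, 25, -11) = -11
G (White): max(-18, -35, 30, -44) = 30
H (White): max(-44, 36, -8, 4) = 36
I (White): max(34, 20) = 34
J (White): max(49, 5, 10) = 49
F (Black): min(30, 36, 34, 49) = 30
B (White): max(-11, 30) = 30
Root (Black): min(30, -44, 30, -42) = -44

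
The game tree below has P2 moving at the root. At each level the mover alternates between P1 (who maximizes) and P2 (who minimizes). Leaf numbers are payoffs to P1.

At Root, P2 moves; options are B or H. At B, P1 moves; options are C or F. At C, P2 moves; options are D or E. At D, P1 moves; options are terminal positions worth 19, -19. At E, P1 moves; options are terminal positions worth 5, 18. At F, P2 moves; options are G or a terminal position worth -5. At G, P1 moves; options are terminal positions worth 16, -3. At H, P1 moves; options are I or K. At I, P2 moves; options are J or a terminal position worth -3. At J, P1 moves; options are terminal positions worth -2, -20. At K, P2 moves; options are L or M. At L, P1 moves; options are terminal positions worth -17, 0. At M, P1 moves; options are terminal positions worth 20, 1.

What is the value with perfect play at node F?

-5

G: max(16, -3) = 16
F: min(16, -5) = -5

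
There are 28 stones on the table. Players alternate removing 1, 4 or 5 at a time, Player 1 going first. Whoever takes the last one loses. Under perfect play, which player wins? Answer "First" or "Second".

First

Mark each pile size as W (mover wins) or L (mover loses):
i:   0  1  2  3  4  5  6  7  8  9 10 11 12 13 14 15 16 17 18 19 20 21 22 23 24 25 26 27 28
     W  L  W  L  W  W  W  W  W  L  W  L  W  W  W  W  W  L  W  L  W  W  W  W  W  L  W  L  W
Position 28 is W, so the first player wins.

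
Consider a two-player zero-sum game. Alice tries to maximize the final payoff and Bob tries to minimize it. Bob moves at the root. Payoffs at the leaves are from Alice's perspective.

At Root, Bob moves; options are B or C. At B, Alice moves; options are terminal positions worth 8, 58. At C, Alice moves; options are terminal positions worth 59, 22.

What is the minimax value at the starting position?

58

B (Alice): max(8, 58) = 58
C (Alice): max(59, 22) = 59
Root (Bob): min(58, 59) = 58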